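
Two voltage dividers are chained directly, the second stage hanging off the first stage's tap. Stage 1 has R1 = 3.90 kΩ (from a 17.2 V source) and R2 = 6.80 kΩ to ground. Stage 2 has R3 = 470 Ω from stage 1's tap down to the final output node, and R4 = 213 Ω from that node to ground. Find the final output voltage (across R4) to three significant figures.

Stage 2 presents R3+R4 = 683.0 Ω as a load on stage 1's tap.
Stage 1's lower leg becomes R2‖(R3+R4) = 620.7 Ω, so V_mid = 17.2 × 620.7/4521 = 2.361 V.
Stage 2 is itself unloaded: V_out = V_mid × R4/(R3+R4) = 2.361 × 213/683.0 = 0.736 V.

V_out ≈ 0.736 V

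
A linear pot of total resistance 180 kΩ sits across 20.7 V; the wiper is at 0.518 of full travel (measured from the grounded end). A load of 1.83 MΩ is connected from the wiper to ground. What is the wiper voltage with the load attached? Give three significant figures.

V ≈ 10.5 V

The wiper splits the pot into (1−α)R = 86.76 kΩ above and αR = 93.24 kΩ below.
Lower section ‖ load = 88.72 kΩ.
V_wiper = 20.7 × 88.72/(86.76 + 88.72) = 10.5 V.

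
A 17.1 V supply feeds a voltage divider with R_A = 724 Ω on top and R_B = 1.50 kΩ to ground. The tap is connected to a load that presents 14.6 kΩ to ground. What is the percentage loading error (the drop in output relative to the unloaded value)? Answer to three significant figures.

3.24 %

The divider's output (Thévenin) resistance is R_A‖R_B = 488.3 Ω.
Fractional drop under load = R_th/(R_th + R_L) = 488.3 / (488.3 + 14600) = 0.03236.
So the output falls by 3.24 %.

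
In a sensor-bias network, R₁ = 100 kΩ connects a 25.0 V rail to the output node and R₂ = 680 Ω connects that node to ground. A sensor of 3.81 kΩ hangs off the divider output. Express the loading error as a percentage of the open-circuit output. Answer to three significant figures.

The divider's output (Thévenin) resistance is R₁‖R₂ = 675.4 Ω.
Fractional drop under load = R_th/(R_th + R_L) = 675.4 / (675.4 + 3810) = 0.1506.
So the output falls by 15.1 %.

15.1 %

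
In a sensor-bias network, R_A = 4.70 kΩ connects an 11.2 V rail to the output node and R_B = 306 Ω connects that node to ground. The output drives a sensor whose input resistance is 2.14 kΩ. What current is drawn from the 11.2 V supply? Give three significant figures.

R_B‖R_L = 267.7 Ω, so the source sees R_A + R_B‖R_L = 4968 Ω.
I = 11.2 V / 4968 Ω = 2.25 mA.

I ≈ 2.25 mA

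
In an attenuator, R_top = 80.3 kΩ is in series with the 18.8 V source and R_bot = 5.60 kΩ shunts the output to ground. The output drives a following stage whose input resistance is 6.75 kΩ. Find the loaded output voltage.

V_out ≈ 0.690 V

The load sits in parallel with R_bot: R_bot‖R_L = (5.60 × 6.75) / (5.60 + 6.75) = 3.061 kΩ.
V_out = 18.8 × 3.061 / (80.3 + 3.061) = 18.8 × 3.061/83.36 = 0.690 V.
(Unloaded it would have been 1.23 V.)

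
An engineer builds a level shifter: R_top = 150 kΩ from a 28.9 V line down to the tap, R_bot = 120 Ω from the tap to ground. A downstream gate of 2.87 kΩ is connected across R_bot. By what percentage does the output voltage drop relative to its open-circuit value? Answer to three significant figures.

4.01 %

The divider's output (Thévenin) resistance is R_top‖R_bot = 119.9 Ω.
Fractional drop under load = R_th/(R_th + R_L) = 119.9 / (119.9 + 2870) = 0.04010.
So the output falls by 4.01 %.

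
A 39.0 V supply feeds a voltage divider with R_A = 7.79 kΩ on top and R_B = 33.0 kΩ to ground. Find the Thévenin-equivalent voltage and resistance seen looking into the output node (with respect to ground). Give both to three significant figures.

V_th = 31.6 V, R_th = 6.30 kΩ

V_th is the open-circuit tap voltage: 39.0 × 33.0/(7.79 + 33.0) = 31.6 V.
With the supply zeroed, R_A and R_B appear in parallel from the tap: R_th = R_A‖R_B = (7.79 × 33.0)/40.79 = 6.30 kΩ.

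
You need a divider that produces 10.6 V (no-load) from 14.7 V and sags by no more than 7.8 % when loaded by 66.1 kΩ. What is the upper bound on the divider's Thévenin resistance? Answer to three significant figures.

Loading drop = R_th/(R_th + R_L) ≤ 0.0780, so R_th ≤ R_L · ε/(1−ε) = 66.1 kΩ × 0.0780/0.9220 = 5.59 kΩ.

R_th ≤ 5.59 kΩ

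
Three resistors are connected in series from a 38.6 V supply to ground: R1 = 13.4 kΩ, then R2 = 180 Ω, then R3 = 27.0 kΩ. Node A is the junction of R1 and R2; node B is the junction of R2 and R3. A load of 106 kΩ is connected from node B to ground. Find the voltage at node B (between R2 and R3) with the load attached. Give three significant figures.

V ≈ 23.7 V

At node B, R3 is in parallel with the load: R3‖R_L = 21520 Ω.
Below node A the resistance is R2 + (R3‖R_L) = 21700 Ω, so V_A = 38.6 × 21700/35100 = 23.86 V.
Then V_B = V_A × (R3‖R_L)/(R2 + R3‖R_L) = 23.86 × 21520/21700 = 23.7 V.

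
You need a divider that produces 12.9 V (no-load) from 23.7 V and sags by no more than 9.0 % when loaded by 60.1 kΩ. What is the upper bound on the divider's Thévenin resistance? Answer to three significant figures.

R_th ≤ 5.94 kΩ

Loading drop = R_th/(R_th + R_L) ≤ 0.0900, so R_th ≤ R_L · ε/(1−ε) = 60.1 kΩ × 0.0900/0.9100 = 5.94 kΩ.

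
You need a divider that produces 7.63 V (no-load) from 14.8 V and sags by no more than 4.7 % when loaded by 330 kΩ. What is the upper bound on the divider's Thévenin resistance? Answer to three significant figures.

R_th ≤ 16.3 kΩ

Loading drop = R_th/(R_th + R_L) ≤ 0.0470, so R_th ≤ R_L · ε/(1−ε) = 330 kΩ × 0.0470/0.9530 = 16.3 kΩ.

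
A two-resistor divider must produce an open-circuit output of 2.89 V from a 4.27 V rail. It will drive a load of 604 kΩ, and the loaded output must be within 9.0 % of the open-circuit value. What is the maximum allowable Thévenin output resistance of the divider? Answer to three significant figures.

Loading drop = R_th/(R_th + R_L) ≤ 0.0900, so R_th ≤ R_L · ε/(1−ε) = 604 kΩ × 0.0900/0.9100 = 59.7 kΩ.

R_th ≤ 59.7 kΩ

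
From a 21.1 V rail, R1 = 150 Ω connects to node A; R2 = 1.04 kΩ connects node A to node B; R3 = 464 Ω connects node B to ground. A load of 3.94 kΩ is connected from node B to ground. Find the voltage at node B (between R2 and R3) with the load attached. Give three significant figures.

V ≈ 5.46 V

At node B, R3 is in parallel with the load: R3‖R_L = 415.1 Ω.
Below node A the resistance is R2 + (R3‖R_L) = 1455 Ω, so V_A = 21.1 × 1455/1605 = 19.13 V.
Then V_B = V_A × (R3‖R_L)/(R2 + R3‖R_L) = 19.13 × 415.1/1455 = 5.46 V.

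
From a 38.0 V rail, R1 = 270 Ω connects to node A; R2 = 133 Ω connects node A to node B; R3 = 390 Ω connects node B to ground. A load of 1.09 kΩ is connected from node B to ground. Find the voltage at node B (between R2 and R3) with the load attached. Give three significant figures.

At node B, R3 is in parallel with the load: R3‖R_L = 287.2 Ω.
Below node A the resistance is R2 + (R3‖R_L) = 420.2 Ω, so V_A = 38.0 × 420.2/690.2 = 23.14 V.
Then V_B = V_A × (R3‖R_L)/(R2 + R3‖R_L) = 23.14 × 287.2/420.2 = 15.8 V.

V ≈ 15.8 V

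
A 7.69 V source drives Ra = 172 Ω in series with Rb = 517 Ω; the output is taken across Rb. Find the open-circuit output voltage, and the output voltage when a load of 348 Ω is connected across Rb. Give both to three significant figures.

Unloaded: 5.77 V; loaded: 4.21 V

Open-circuit: V = 7.69 × 517/(172 + 517) = 5.77 V.
With the load, Rb becomes Rb‖R_L = 208.0 Ω, so V = 7.69 × 208.0/380.0 = 4.21 V.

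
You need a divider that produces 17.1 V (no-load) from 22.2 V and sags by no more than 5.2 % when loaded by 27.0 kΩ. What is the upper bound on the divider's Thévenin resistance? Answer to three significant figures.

Loading drop = R_th/(R_th + R_L) ≤ 0.0520, so R_th ≤ R_L · ε/(1−ε) = 27.0 kΩ × 0.0520/0.9480 = 1.48 kΩ.
(Any R1, R2 with R2/(R1+R2) = 0.770 and R1‖R2 ≤ 1.48 kΩ will meet the spec.)

R_th ≤ 1.48 kΩ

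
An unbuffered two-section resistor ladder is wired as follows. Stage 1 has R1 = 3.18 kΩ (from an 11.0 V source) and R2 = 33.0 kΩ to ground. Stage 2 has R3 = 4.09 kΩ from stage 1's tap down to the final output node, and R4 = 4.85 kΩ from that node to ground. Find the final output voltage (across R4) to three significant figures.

Stage 2 presents R3+R4 = 8.940 kΩ as a load on stage 1's tap.
Stage 1's lower leg becomes R2‖(R3+R4) = 7.034 kΩ, so V_mid = 11.0 × 7.034/10.21 = 7.575 V.
Stage 2 is itself unloaded: V_out = V_mid × R4/(R3+R4) = 7.575 × 4.85/8.940 = 4.11 V.

V_out ≈ 4.11 V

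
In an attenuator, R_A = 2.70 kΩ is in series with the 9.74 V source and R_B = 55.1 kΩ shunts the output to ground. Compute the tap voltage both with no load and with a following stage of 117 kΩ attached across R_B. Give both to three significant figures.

Open-circuit: V = 9.74 × 55.1/(2.70 + 55.1) = 9.29 V.
With the load, R_B becomes R_B‖R_L = 37.46 kΩ, so V = 9.74 × 37.46/40.16 = 9.09 V.

Unloaded: 9.29 V; loaded: 9.09 V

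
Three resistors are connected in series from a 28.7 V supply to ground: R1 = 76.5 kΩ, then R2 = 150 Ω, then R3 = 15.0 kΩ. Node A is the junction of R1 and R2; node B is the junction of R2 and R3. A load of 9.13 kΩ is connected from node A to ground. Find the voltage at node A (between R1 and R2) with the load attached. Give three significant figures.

Below node A the series string R2+R3 = 15150 Ω sits in parallel with the 9130 Ω load: 5697 Ω.
V_A = 28.7 × 5697/(76500 + 5697) = 1.99 V.

V ≈ 1.99 V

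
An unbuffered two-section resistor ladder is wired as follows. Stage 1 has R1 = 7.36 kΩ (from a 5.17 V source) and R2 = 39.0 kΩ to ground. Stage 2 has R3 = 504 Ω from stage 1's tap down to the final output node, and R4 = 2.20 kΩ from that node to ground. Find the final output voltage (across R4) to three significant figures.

Stage 2 presents R3+R4 = 2704 Ω as a load on stage 1's tap.
Stage 1's lower leg becomes R2‖(R3+R4) = 2529 Ω, so V_mid = 5.17 × 2529/9889 = 1.322 V.
Stage 2 is itself unloaded: V_out = V_mid × R4/(R3+R4) = 1.322 × 2200/2704 = 1.08 V.

V_out ≈ 1.08 V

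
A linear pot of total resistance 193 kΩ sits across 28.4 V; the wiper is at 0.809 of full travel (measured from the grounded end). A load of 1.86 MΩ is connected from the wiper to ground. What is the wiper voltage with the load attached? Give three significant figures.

The wiper splits the pot into (1−α)R = 36.86 kΩ above and αR = 156.1 kΩ below.
Lower section ‖ load = 144.0 kΩ.
V_wiper = 28.4 × 144.0/(36.86 + 144.0) = 22.6 V.

V ≈ 22.6 V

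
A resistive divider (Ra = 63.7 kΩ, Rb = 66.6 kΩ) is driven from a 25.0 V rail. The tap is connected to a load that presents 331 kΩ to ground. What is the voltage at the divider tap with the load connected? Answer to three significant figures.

V_out ≈ 11.6 V

The load sits in parallel with Rb: Rb‖R_L = (66.6 × 331) / (66.6 + 331) = 55.44 kΩ.
V_out = 25.0 × 55.44 / (63.7 + 55.44) = 25.0 × 55.44/119.1 = 11.6 V.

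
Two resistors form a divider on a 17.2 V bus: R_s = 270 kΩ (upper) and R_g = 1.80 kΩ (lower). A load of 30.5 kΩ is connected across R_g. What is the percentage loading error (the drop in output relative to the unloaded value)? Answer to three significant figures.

The divider's output (Thévenin) resistance is R_s‖R_g = 1.788 kΩ.
Fractional drop under load = R_th/(R_th + R_L) = 1.788 / (1.788 + 30.5) = 0.05538.
So the output falls by 5.54 %.

5.54 %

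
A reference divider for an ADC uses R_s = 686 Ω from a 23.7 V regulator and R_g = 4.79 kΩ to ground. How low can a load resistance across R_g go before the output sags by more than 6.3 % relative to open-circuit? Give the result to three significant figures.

R_L(min) ≈ 8.92 kΩ

Output resistance R_th = R_s‖R_g = (686 × 4790)/5476 = 600.1 Ω.
The fractional drop is R_th/(R_th + R_L); requiring this ≤ 0.0630 gives R_L ≥ R_th(1/0.0630 − 1) = 600.1 × 14.87 = 8.92 kΩ.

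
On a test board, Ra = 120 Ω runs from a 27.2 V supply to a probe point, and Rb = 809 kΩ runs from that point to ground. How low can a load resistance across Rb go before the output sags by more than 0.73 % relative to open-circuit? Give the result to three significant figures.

R_L(min) ≈ 16.3 kΩ

Output resistance R_th = Ra‖Rb = (120 × 809000)/809100 = 120.0 Ω.
The fractional drop is R_th/(R_th + R_L); requiring this ≤ 0.00730 gives R_L ≥ R_th(1/0.00730 − 1) = 120.0 × 136.0 = 16.3 kΩ.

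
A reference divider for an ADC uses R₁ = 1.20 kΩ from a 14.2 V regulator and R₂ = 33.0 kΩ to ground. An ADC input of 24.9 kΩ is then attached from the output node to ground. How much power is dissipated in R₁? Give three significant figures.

Total resistance from the source is R₁ + (R₂‖R_L) = 15.39 kΩ, so I = 14.2/15.39 kΩ = 0.9226 mA.
P = I²·R₁ = (0.9226 mA)² × 1.20 kΩ = 1.02 mW.

P ≈ 1.02 mW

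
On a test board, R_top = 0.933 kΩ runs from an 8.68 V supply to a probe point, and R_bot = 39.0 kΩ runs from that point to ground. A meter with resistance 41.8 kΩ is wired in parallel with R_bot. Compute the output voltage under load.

V_out ≈ 8.30 V

The load sits in parallel with R_bot: R_bot‖R_L = (39000 × 41800) / (39000 + 41800) = 20180 Ω.
V_out = 8.68 × 20180 / (933 + 20180) = 8.68 × 20180/21110 = 8.30 V.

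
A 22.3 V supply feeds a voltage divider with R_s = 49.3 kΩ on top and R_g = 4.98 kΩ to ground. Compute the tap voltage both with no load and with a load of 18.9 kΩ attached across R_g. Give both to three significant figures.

Open-circuit: V = 22.3 × 4.98/(49.3 + 4.98) = 2.05 V.
With the load, R_g becomes R_g‖R_L = 3.941 kΩ, so V = 22.3 × 3.941/53.24 = 1.65 V.

Unloaded: 2.05 V; loaded: 1.65 V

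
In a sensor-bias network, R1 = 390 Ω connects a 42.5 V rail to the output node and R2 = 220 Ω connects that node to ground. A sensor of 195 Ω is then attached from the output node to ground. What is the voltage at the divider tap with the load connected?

V_out ≈ 8.90 V

The load sits in parallel with R2: R2‖R_L = (220 × 195) / (220 + 195) = 103.4 Ω.
V_out = 42.5 × 103.4 / (390 + 103.4) = 42.5 × 103.4/493.4 = 8.90 V.
(Unloaded it would have been 15.3 V.)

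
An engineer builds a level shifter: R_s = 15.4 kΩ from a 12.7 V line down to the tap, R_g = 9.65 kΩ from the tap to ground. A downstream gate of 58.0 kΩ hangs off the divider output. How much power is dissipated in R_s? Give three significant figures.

P ≈ 4.43 mW

Total resistance from the source is R_s + (R_g‖R_L) = 23.67 kΩ, so I = 12.7/23.67 kΩ = 0.5365 mA.
P = I²·R_s = (0.5365 mA)² × 15.4 kΩ = 4.43 mW.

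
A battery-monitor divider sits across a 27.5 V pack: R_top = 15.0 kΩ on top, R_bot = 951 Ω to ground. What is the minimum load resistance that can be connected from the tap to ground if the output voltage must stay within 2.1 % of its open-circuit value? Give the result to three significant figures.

Output resistance R_th = R_top‖R_bot = (15000 × 951)/15950 = 894.3 Ω.
The fractional drop is R_th/(R_th + R_L); requiring this ≤ 0.0210 gives R_L ≥ R_th(1/0.0210 − 1) = 894.3 × 46.62 = 41.7 kΩ.

R_L(min) ≈ 41.7 kΩ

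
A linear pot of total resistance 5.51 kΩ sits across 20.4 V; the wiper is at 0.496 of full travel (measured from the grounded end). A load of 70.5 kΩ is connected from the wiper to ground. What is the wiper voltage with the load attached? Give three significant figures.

The wiper splits the pot into (1−α)R = 2.777 kΩ above and αR = 2.733 kΩ below.
Lower section ‖ load = 2.631 kΩ.
V_wiper = 20.4 × 2.631/(2.777 + 2.631) = 9.92 V.

V ≈ 9.92 V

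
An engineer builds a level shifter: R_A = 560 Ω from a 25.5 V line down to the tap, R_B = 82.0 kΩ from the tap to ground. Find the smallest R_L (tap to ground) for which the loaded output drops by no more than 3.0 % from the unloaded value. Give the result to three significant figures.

R_L(min) ≈ 18.0 kΩ

Output resistance R_th = R_A‖R_B = (560 × 82000)/82560 = 556.2 Ω.
The fractional drop is R_th/(R_th + R_L); requiring this ≤ 0.0300 gives R_L ≥ R_th(1/0.0300 − 1) = 556.2 × 32.33 = 18.0 kΩ.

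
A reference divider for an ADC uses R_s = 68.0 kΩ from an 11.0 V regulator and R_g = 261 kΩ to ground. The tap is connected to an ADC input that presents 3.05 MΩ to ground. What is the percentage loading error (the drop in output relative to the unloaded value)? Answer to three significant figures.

1.74 %

The divider's output (Thévenin) resistance is R_s‖R_g = 53.95 kΩ.
Fractional drop under load = R_th/(R_th + R_L) = 53.95 / (53.95 + 3050) = 0.01738.
So the output falls by 1.74 %.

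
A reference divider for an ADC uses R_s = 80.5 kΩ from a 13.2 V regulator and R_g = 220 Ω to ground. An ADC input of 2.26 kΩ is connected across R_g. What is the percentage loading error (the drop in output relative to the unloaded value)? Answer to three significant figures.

8.85 %

Unloaded V = 13.2 × 220/80720 = 0.035976 V.
Loaded: R_g‖R_L = 200.5 Ω, giving V = 13.2 × 200.5/80700 = 0.032793 V.
Drop = (0.035976 − 0.032793) / 0.035976 = 8.85 %.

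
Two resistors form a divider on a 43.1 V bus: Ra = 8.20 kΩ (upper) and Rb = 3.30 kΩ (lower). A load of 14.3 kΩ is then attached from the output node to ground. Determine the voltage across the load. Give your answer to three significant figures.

The load sits in parallel with Rb: Rb‖R_L = (3.30 × 14.3) / (3.30 + 14.3) = 2.681 kΩ.
V_out = 43.1 × 2.681 / (8.20 + 2.681) = 43.1 × 2.681/10.88 = 10.6 V.

V_out ≈ 10.6 V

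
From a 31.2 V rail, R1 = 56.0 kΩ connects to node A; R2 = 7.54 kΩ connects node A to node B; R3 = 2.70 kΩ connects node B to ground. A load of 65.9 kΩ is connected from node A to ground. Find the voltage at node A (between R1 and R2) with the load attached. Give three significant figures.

V ≈ 4.26 V

Below node A the series string R2+R3 = 10.24 kΩ sits in parallel with the 65.9 kΩ load: 8.863 kΩ.
V_A = 31.2 × 8.863/(56.0 + 8.863) = 4.26 V.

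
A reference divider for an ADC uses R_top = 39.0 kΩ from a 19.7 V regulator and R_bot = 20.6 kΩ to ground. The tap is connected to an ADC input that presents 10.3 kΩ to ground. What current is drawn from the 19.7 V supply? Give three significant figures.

I ≈ 0.430 mA

R_bot‖R_L = 6.867 kΩ, so the source sees R_top + R_bot‖R_L = 45.87 kΩ.
I = 19.7 V / 45.87 kΩ = 0.430 mA.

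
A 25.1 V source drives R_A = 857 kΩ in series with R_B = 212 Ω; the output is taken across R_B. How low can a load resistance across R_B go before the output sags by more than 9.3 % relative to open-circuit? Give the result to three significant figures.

Output resistance R_th = R_A‖R_B = (857000 × 212)/857200 = 211.9 Ω.
The fractional drop is R_th/(R_th + R_L); requiring this ≤ 0.0930 gives R_L ≥ R_th(1/0.0930 − 1) = 211.9 × 9.753 = 2.07 kΩ.

R_L(min) ≈ 2.07 kΩ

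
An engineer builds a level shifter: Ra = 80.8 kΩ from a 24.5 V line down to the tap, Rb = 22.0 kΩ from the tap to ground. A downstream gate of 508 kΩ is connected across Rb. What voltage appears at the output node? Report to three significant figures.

V_out ≈ 5.07 V

The load sits in parallel with Rb: Rb‖R_L = (22.0 × 508) / (22.0 + 508) = 21.09 kΩ.
V_out = 24.5 × 21.09 / (80.8 + 21.09) = 24.5 × 21.09/101.9 = 5.07 V.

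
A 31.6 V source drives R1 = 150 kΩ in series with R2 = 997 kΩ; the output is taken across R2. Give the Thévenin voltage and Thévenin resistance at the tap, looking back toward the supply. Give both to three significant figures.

V_th = 27.5 V, R_th = 130 kΩ

V_th is the open-circuit tap voltage: 31.6 × 997/(150 + 997) = 27.5 V.
With the supply zeroed, R1 and R2 appear in parallel from the tap: R_th = R1‖R2 = (150 × 997)/1147 = 130 kΩ.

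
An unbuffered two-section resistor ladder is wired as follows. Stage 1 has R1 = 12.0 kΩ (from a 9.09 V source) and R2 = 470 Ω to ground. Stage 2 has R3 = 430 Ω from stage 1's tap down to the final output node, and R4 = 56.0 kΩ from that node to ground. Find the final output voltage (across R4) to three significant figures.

Stage 2 presents R3+R4 = 56430 Ω as a load on stage 1's tap.
Stage 1's lower leg becomes R2‖(R3+R4) = 466.1 Ω, so V_mid = 9.09 × 466.1/12470 = 0.3399 V.
Stage 2 is itself unloaded: V_out = V_mid × R4/(R3+R4) = 0.3399 × 56000/56430 = 0.337 V.

V_out ≈ 0.337 V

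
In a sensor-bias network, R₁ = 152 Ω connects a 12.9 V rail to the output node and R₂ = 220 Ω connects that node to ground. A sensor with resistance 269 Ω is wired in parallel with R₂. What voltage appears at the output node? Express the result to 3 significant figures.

The load sits in parallel with R₂: R₂‖R_L = (220 × 269) / (220 + 269) = 121.0 Ω.
V_out = 12.9 × 121.0 / (152 + 121.0) = 12.9 × 121.0/273.0 = 5.72 V.

V_out ≈ 5.72 V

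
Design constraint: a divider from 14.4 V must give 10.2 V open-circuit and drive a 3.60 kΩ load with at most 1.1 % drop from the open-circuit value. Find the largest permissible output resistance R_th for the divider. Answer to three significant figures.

R_th ≤ 40.0 Ω

Loading drop = R_th/(R_th + R_L) ≤ 0.0110, so R_th ≤ R_L · ε/(1−ε) = 3.60 kΩ × 0.0110/0.9890 = 40.0 Ω.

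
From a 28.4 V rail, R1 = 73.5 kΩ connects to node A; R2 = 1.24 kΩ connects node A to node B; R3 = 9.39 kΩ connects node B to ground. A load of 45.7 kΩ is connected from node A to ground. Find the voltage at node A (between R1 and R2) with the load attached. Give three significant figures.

V ≈ 2.98 V

Below node A the series string R2+R3 = 10.63 kΩ sits in parallel with the 45.7 kΩ load: 8.624 kΩ.
V_A = 28.4 × 8.624/(73.5 + 8.624) = 2.98 V.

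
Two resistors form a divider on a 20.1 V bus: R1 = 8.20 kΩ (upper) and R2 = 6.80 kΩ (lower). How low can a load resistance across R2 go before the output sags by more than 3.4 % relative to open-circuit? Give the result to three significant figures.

Output resistance R_th = R1‖R2 = (8.20 × 6.80)/15.00 = 3.717 kΩ.
The fractional drop is R_th/(R_th + R_L); requiring this ≤ 0.0340 gives R_L ≥ R_th(1/0.0340 − 1) = 3.717 × 28.41 = 106 kΩ.

R_L(min) ≈ 106 kΩ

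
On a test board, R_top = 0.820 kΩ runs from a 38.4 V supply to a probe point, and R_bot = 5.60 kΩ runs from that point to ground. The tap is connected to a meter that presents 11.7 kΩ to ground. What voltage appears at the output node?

V_out ≈ 31.6 V

The load sits in parallel with R_bot: R_bot‖R_L = (5600 × 11700) / (5600 + 11700) = 3787 Ω.
V_out = 38.4 × 3787 / (820 + 3787) = 38.4 × 3787/4607 = 31.6 V.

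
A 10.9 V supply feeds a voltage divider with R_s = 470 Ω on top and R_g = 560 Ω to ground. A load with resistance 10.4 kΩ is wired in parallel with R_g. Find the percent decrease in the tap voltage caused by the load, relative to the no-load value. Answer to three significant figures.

The divider's output (Thévenin) resistance is R_s‖R_g = 255.5 Ω.
Fractional drop under load = R_th/(R_th + R_L) = 255.5 / (255.5 + 10400) = 0.02398.
So the output falls by 2.40 %.

2.40 %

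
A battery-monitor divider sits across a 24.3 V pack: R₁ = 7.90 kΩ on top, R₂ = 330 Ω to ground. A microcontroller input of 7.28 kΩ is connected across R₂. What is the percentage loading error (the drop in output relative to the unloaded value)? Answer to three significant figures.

4.17 %

The divider's output (Thévenin) resistance is R₁‖R₂ = 316.8 Ω.
Fractional drop under load = R_th/(R_th + R_L) = 316.8 / (316.8 + 7280) = 0.04170.
So the output falls by 4.17 %.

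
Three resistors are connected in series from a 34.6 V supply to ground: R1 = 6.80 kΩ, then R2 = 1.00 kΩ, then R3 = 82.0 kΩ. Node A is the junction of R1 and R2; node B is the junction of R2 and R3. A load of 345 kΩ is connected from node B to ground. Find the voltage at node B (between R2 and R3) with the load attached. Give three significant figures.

At node B, R3 is in parallel with the load: R3‖R_L = 66.25 kΩ.
Below node A the resistance is R2 + (R3‖R_L) = 67.25 kΩ, so V_A = 34.6 × 67.25/74.05 = 31.42 V.
Then V_B = V_A × (R3‖R_L)/(R2 + R3‖R_L) = 31.42 × 66.25/67.25 = 31.0 V.

V ≈ 31.0 V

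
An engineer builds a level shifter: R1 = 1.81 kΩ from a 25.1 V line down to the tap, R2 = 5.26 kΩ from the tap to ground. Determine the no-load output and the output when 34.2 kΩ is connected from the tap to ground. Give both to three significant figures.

Open-circuit: V = 25.1 × 5.26/(1.81 + 5.26) = 18.7 V.
With the load, R2 becomes R2‖R_L = 4.559 kΩ, so V = 25.1 × 4.559/6.369 = 18.0 V.

Unloaded: 18.7 V; loaded: 18.0 V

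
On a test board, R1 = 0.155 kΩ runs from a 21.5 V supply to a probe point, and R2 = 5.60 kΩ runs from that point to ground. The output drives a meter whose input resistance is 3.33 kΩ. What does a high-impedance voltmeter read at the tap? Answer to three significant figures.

V_out ≈ 20.0 V

The load sits in parallel with R2: R2‖R_L = (5600 × 3330) / (5600 + 3330) = 2088 Ω.
V_out = 21.5 × 2088 / (155 + 2088) = 21.5 × 2088/2243 = 20.0 V.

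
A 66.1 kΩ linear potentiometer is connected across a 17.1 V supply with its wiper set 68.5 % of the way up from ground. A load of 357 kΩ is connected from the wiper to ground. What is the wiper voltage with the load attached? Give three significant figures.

The wiper splits the pot into (1−α)R = 20.82 kΩ above and αR = 45.28 kΩ below.
Lower section ‖ load = 40.18 kΩ.
V_wiper = 17.1 × 40.18/(20.82 + 40.18) = 11.3 V.

V ≈ 11.3 V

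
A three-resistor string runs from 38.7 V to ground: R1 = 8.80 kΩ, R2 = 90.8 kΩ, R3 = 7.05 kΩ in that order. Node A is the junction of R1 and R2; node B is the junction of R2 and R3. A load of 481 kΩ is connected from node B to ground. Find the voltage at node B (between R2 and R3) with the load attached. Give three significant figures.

V ≈ 2.52 V

At node B, R3 is in parallel with the load: R3‖R_L = 6.948 kΩ.
Below node A the resistance is R2 + (R3‖R_L) = 97.75 kΩ, so V_A = 38.7 × 97.75/106.5 = 35.50 V.
Then V_B = V_A × (R3‖R_L)/(R2 + R3‖R_L) = 35.50 × 6.948/97.75 = 2.52 V.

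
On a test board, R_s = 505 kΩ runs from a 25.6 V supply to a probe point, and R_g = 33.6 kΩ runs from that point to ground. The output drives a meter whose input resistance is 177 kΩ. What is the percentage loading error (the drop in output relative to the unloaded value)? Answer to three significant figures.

15.1 %

Unloaded V = 25.6 × 33.6/538.6 = 1.597 V.
Loaded: R_g‖R_L = 28.24 kΩ, giving V = 25.6 × 28.24/533.2 = 1.356 V.
Drop = (1.597 − 1.356) / 1.597 = 15.1 %.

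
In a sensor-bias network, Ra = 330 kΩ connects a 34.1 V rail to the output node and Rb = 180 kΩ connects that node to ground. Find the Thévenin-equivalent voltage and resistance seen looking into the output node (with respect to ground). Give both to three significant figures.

V_th = 12.0 V, R_th = 116 kΩ

V_th is the open-circuit tap voltage: 34.1 × 180/(330 + 180) = 12.0 V.
With the supply zeroed, Ra and Rb appear in parallel from the tap: R_th = Ra‖Rb = (330 × 180)/510.0 = 116 kΩ.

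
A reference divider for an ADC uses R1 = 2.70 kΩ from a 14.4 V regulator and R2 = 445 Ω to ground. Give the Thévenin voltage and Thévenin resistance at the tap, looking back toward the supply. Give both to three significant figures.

V_th = 2.04 V, R_th = 382 Ω

V_th is the open-circuit tap voltage: 14.4 × 445/(2700 + 445) = 2.04 V.
With the supply zeroed, R1 and R2 appear in parallel from the tap: R_th = R1‖R2 = (2700 × 445)/3145 = 382 Ω.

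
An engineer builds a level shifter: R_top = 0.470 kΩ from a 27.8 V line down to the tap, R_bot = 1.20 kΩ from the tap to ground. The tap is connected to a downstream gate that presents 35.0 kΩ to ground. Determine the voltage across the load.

The load sits in parallel with R_bot: R_bot‖R_L = (1200 × 35000) / (1200 + 35000) = 1160 Ω.
V_out = 27.8 × 1160 / (470 + 1160) = 27.8 × 1160/1630 = 19.8 V.

V_out ≈ 19.8 V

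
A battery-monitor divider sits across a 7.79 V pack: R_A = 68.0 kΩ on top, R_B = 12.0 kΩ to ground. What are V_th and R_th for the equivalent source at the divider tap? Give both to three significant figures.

V_th = 1.17 V, R_th = 10.2 kΩ

V_th is the open-circuit tap voltage: 7.79 × 12.0/(68.0 + 12.0) = 1.17 V.
With the supply zeroed, R_A and R_B appear in parallel from the tap: R_th = R_A‖R_B = (68.0 × 12.0)/80.00 = 10.2 kΩ.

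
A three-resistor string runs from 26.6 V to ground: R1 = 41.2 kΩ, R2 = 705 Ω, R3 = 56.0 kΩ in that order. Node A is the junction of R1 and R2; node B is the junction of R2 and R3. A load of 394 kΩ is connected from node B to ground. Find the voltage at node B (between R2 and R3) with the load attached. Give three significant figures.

V ≈ 14.3 V

At node B, R3 is in parallel with the load: R3‖R_L = 49030 Ω.
Below node A the resistance is R2 + (R3‖R_L) = 49740 Ω, so V_A = 26.6 × 49740/90940 = 14.55 V.
Then V_B = V_A × (R3‖R_L)/(R2 + R3‖R_L) = 14.55 × 49030/49740 = 14.3 V.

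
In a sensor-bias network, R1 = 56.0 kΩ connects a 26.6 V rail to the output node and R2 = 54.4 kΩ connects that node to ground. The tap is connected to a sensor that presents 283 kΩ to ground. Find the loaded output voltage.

The load sits in parallel with R2: R2‖R_L = (54.4 × 283) / (54.4 + 283) = 45.63 kΩ.
V_out = 26.6 × 45.63 / (56.0 + 45.63) = 26.6 × 45.63/101.6 = 11.9 V.
(Unloaded it would have been 13.1 V.)

V_out ≈ 11.9 V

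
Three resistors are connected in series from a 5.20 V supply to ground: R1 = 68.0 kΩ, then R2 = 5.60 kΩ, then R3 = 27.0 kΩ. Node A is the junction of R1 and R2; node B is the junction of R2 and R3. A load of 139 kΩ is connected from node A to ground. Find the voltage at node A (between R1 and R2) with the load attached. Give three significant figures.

V ≈ 1.45 V

Below node A the series string R2+R3 = 32.60 kΩ sits in parallel with the 139 kΩ load: 26.41 kΩ.
V_A = 5.20 × 26.41/(68.0 + 26.41) = 1.45 V.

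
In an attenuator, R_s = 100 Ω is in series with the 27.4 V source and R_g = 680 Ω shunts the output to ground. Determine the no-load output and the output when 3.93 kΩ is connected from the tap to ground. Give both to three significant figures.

Open-circuit: V = 27.4 × 680/(100 + 680) = 23.9 V.
With the load, R_g becomes R_g‖R_L = 579.7 Ω, so V = 27.4 × 579.7/679.7 = 23.4 V.

Unloaded: 23.9 V; loaded: 23.4 V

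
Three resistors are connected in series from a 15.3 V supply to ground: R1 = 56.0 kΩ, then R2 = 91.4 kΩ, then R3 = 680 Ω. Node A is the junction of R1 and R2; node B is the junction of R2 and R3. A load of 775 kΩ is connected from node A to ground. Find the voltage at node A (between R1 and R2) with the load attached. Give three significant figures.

Below node A the series string R2+R3 = 92080 Ω sits in parallel with the 775000 Ω load: 82300 Ω.
V_A = 15.3 × 82300/(56000 + 82300) = 9.10 V.

V ≈ 9.10 V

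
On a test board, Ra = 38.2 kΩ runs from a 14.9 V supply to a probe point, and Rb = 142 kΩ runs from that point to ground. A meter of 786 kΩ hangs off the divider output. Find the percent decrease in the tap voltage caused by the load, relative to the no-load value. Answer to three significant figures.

3.69 %

The divider's output (Thévenin) resistance is Ra‖Rb = 30.10 kΩ.
Fractional drop under load = R_th/(R_th + R_L) = 30.10 / (30.10 + 786) = 0.03689.
So the output falls by 3.69 %.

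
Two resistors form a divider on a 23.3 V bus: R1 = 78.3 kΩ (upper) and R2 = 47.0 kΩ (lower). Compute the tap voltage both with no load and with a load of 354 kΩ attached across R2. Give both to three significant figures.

Open-circuit: V = 23.3 × 47.0/(78.3 + 47.0) = 8.74 V.
With the load, R2 becomes R2‖R_L = 41.49 kΩ, so V = 23.3 × 41.49/119.8 = 8.07 V.

Unloaded: 8.74 V; loaded: 8.07 V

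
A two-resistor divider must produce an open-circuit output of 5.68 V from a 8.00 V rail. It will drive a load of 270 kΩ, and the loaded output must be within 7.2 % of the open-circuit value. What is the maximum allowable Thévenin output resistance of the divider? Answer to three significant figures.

R_th ≤ 20.9 kΩ

Loading drop = R_th/(R_th + R_L) ≤ 0.0720, so R_th ≤ R_L · ε/(1−ε) = 270 kΩ × 0.0720/0.9280 = 20.9 kΩ.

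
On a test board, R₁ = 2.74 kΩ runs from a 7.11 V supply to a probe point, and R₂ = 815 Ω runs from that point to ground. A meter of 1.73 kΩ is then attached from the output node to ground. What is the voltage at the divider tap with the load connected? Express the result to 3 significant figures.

The load sits in parallel with R₂: R₂‖R_L = (815 × 1730) / (815 + 1730) = 554.0 Ω.
V_out = 7.11 × 554.0 / (2740 + 554.0) = 7.11 × 554.0/3294 = 1.20 V.
(Unloaded it would have been 1.63 V.)

V_out ≈ 1.20 V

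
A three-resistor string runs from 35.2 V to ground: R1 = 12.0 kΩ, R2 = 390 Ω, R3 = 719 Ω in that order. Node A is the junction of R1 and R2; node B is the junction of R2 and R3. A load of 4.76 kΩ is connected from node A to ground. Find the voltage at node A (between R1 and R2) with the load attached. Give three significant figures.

Below node A the series string R2+R3 = 1109 Ω sits in parallel with the 4760 Ω load: 899.4 Ω.
V_A = 35.2 × 899.4/(12000 + 899.4) = 2.45 V.

V ≈ 2.45 V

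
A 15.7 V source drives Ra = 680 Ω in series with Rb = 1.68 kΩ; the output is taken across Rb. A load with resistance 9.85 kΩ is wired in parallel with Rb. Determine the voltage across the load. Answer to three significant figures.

V_out ≈ 10.7 V

The load sits in parallel with Rb: Rb‖R_L = (1680 × 9850) / (1680 + 9850) = 1435 Ω.
V_out = 15.7 × 1435 / (680 + 1435) = 15.7 × 1435/2115 = 10.7 V.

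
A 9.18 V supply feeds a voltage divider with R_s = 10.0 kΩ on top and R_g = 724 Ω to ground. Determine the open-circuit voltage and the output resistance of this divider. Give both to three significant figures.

V_th = 0.620 V, R_th = 675 Ω

V_th is the open-circuit tap voltage: 9.18 × 724/(10000 + 724) = 0.620 V.
With the supply zeroed, R_s and R_g appear in parallel from the tap: R_th = R_s‖R_g = (10000 × 724)/10720 = 675 Ω.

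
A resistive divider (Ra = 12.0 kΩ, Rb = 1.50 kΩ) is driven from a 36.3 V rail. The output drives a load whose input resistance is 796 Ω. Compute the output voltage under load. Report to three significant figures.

V_out ≈ 1.51 V

The load sits in parallel with Rb: Rb‖R_L = (1500 × 796) / (1500 + 796) = 520.0 Ω.
V_out = 36.3 × 520.0 / (12000 + 520.0) = 36.3 × 520.0/12520 = 1.51 V.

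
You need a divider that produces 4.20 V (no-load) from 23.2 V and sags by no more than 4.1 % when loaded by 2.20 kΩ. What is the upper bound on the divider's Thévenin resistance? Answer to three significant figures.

Loading drop = R_th/(R_th + R_L) ≤ 0.0410, so R_th ≤ R_L · ε/(1−ε) = 2.20 kΩ × 0.0410/0.9590 = 94.1 Ω.

R_th ≤ 94.1 Ω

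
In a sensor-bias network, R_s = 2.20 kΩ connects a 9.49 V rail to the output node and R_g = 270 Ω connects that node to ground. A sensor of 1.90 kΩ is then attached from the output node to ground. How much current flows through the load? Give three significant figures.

I_L ≈ 0.485 mA

R_g‖R_L = 236.4 Ω; V_out = 9.49 × 236.4/2436 = 0.9208 V.
I_L = V_out / R_L = 0.9208 / 1.90 kΩ = 0.485 mA.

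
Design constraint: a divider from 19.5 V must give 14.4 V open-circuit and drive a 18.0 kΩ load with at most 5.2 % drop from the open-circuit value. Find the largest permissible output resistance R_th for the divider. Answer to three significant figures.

R_th ≤ 987 Ω

Loading drop = R_th/(R_th + R_L) ≤ 0.0520, so R_th ≤ R_L · ε/(1−ε) = 18.0 kΩ × 0.0520/0.9480 = 987 Ω.
(Any R1, R2 with R2/(R1+R2) = 0.738 and R1‖R2 ≤ 987 Ω will meet the spec.)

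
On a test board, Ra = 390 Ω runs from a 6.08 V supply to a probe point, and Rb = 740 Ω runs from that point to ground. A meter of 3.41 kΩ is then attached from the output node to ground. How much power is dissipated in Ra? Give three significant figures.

Total resistance from the source is Ra + (Rb‖R_L) = 998.0 Ω, so I = 6.08/998.0 Ω = 6.092 mA.
P = I²·Ra = (6.092 mA)² × 390 Ω = 14.5 mW.

P ≈ 14.5 mW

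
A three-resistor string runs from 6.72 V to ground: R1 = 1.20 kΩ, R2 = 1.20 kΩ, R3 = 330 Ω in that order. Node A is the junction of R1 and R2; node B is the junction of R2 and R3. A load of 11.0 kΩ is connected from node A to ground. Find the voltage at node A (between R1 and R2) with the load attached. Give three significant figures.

V ≈ 3.55 V

Below node A the series string R2+R3 = 1530 Ω sits in parallel with the 11000 Ω load: 1343 Ω.
V_A = 6.72 × 1343/(1200 + 1343) = 3.55 V.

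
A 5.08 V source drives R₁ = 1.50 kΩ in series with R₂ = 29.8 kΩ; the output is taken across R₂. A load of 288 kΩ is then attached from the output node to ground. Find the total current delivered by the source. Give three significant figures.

R₂‖R_L = 27.01 kΩ, so the source sees R₁ + R₂‖R_L = 28.51 kΩ.
I = 5.08 V / 28.51 kΩ = 0.178 mA.

I ≈ 0.178 mA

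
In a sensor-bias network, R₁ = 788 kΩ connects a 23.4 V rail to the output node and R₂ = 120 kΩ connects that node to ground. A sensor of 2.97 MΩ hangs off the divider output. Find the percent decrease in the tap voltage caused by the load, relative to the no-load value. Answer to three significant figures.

3.39 %

The divider's output (Thévenin) resistance is R₁‖R₂ = 104.1 kΩ.
Fractional drop under load = R_th/(R_th + R_L) = 104.1 / (104.1 + 2970) = 0.03388.
So the output falls by 3.39 %.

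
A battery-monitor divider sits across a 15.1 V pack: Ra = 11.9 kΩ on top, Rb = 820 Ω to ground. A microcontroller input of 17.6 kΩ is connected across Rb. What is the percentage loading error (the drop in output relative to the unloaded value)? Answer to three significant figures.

4.18 %

The divider's output (Thévenin) resistance is Ra‖Rb = 767.1 Ω.
Fractional drop under load = R_th/(R_th + R_L) = 767.1 / (767.1 + 17600) = 0.04177.
So the output falls by 4.18 %.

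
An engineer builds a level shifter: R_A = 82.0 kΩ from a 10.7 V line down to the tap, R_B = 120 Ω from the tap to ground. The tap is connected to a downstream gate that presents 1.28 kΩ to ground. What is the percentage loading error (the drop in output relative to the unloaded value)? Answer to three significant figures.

The divider's output (Thévenin) resistance is R_A‖R_B = 119.8 Ω.
Fractional drop under load = R_th/(R_th + R_L) = 119.8 / (119.8 + 1280) = 0.08560.
So the output falls by 8.56 %.

8.56 %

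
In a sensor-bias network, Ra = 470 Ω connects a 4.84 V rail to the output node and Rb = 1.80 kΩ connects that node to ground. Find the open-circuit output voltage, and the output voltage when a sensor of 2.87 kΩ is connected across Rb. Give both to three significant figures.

Unloaded: 3.84 V; loaded: 3.40 V

Open-circuit: V = 4.84 × 1800/(470 + 1800) = 3.84 V.
With the load, Rb becomes Rb‖R_L = 1106 Ω, so V = 4.84 × 1106/1576 = 3.40 V.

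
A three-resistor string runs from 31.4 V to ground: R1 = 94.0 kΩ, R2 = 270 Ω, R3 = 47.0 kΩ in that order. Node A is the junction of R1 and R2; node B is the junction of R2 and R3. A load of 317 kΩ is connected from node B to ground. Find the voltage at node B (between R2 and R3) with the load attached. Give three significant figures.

At node B, R3 is in parallel with the load: R3‖R_L = 40930 Ω.
Below node A the resistance is R2 + (R3‖R_L) = 41200 Ω, so V_A = 31.4 × 41200/135200 = 9.569 V.
Then V_B = V_A × (R3‖R_L)/(R2 + R3‖R_L) = 9.569 × 40930/41200 = 9.51 V.

V ≈ 9.51 V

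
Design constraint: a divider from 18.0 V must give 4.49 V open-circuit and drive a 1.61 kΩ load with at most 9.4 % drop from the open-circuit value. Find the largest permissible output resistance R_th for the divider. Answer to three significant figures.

Loading drop = R_th/(R_th + R_L) ≤ 0.0940, so R_th ≤ R_L · ε/(1−ε) = 1.61 kΩ × 0.0940/0.9060 = 167 Ω.
(Any R1, R2 with R2/(R1+R2) = 0.249 and R1‖R2 ≤ 167 Ω will meet the spec.)

R_th ≤ 167 Ω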